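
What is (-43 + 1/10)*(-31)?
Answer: 13299/10 ≈ 1329.9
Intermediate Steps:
(-43 + 1/10)*(-31) = -429/10*(-31) = 13299/10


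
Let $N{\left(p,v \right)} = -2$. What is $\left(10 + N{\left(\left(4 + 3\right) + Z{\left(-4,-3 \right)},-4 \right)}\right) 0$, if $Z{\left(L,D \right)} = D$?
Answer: $0$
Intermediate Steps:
$\left(10 + N{\left(\left(4 + 3\right) + Z{\left(-4,-3 \right)},-4 \right)}\right) 0 = \left(10 - 2\right) 0 = 8 \cdot 0 = 0$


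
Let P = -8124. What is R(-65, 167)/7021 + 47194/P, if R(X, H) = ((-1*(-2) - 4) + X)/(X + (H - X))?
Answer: -27667919833/4762723434 ≈ -5.8093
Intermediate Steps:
R(X, H) = (-2 + X)/H (R(X, H) = ((2 - 4) + X)/H = (-2 + X)/H)
R(-65, 167)/7021 + 47194/P = ((-2 - 65)/167)/7021 + 47194/(-8124) = ((1/167)*(-67))*(1/7021) + 47194*(-1/8124) = -67/167*1/7021 - 23597/4062 = -67/1172507 - 23597/4062 = -27667919833/4762723434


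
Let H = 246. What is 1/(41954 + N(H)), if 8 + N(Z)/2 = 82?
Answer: 1/42102 ≈ 2.3752e-5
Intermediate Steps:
N(Z) = 148 (N(Z) = -16 + 2*82 = -16 + 164 = 148)
1/(41954 + N(H)) = 1/(41954 + 148) = 1/42102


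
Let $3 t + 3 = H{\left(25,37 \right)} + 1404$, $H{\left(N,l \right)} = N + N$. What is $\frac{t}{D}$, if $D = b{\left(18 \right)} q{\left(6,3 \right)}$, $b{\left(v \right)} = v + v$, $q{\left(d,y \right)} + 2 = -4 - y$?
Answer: $- \frac{1451}{972} \approx -1.4928$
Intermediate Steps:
$H{\left(N,l \right)} = 2 N$
$t = \frac{1451}{3}$ ($t = -1 + \frac{2 \cdot 25 + 1404}{3} = -1 + \frac{50 + 1404}{3} = -1 + \frac{1}{3} \cdot 1454 = -1 + \frac{1454}{3} = \frac{1451}{3} \approx 483.67$)
$q{\left(d,y \right)} = -6 - y$ ($q{\left(d,y \right)} = -2 - \left(4 + y\right) = -6 - y$)
$b{\left(v \right)} = 2 v$
$D = -324$ ($D = 2 \cdot 18 \left(-6 - 3\right) = 36 \left(-6 - 3\right) = 36 \left(-9\right) = -324$)
$\frac{t}{D} = \frac{1451}{3 \left(-324\right)} = \frac{1451}{3} \left(- \frac{1}{324}\right) = - \frac{1451}{972}$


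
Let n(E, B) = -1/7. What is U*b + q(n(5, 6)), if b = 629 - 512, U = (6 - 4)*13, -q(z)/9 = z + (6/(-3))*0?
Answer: 21303/7 ≈ 3043.3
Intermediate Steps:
n(E, B) = -1/7 (n(E, B) = -1*1/7 = -1/7)
q(z) = -9*z (q(z) = -9*(z + (6/(-3))*0) = -9*(z + (6*(-1/3))*0) = -9*(z - 2*0) = -9*(z + 0) = -9*z)
U = 26 (U = 2*13 = 26)
b = 117
U*b + q(n(5, 6)) = 26*117 - 9*(-1/7) = 3042 + 9/7 = 21303/7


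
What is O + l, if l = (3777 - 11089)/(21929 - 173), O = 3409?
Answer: 18539723/5439 ≈ 3408.7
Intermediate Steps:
l = -1828/5439 (l = -7312/21756 = -7312*1/21756 = -1828/5439 ≈ -0.33609)
O + l = 3409 - 1828/5439 = 18539723/5439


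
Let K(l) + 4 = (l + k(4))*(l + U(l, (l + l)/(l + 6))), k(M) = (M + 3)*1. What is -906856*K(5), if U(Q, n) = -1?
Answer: -39901664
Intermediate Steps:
k(M) = 3 + M (k(M) = (3 + M)*1 = 3 + M)
K(l) = -4 + (-1 + l)*(7 + l) (K(l) = -4 + (l + (3 + 4))*(l - 1) = -4 + (l + 7)*(-1 + l) = -4 + (7 + l)*(-1 + l) = -4 + (-1 + l)*(7 + l))
-906856*K(5) = -906856*(-11 + 5² + 6*5) = -906856*(-11 + 25 + 30) = -906856*44 = -39901664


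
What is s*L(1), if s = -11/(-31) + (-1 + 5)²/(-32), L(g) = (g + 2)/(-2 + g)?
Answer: 27/62 ≈ 0.43548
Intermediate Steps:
L(g) = (2 + g)/(-2 + g)
s = -9/62 (s = -11*(-1/31) + 4²*(-1/32) = 11/31 + 16*(-1/32) = 11/31 - ½ = -9/62 ≈ -0.14516)
s*L(1) = -9*(2 + 1)/(62*(-2 + 1)) = -9*3/(62*(-1)) = -(-9)*3/62 = -9/62*(-3) = 27/62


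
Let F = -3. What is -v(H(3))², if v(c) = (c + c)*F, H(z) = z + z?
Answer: -1296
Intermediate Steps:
H(z) = 2*z
v(c) = -6*c (v(c) = (c + c)*(-3) = (2*c)*(-3) = -6*c)
-v(H(3))² = -(-12*3)² = -(-6*6)² = -1*(-36)² = -1*1296 = -1296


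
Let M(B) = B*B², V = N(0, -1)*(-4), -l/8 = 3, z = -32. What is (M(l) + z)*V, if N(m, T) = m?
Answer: 0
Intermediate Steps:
l = -24 (l = -8*3 = -24)
V = 0 (V = 0*(-4) = 0)
M(B) = B³
(M(l) + z)*V = ((-24)³ - 32)*0 = (-13824 - 32)*0 = -13856*0 = 0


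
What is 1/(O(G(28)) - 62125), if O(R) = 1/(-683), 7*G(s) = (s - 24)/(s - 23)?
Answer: -683/42431376 ≈ -1.6097e-5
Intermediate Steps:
G(s) = (-24 + s)/(7*(-23 + s)) (G(s) = ((s - 24)/(s - 23))/7 = ((-24 + s)/(-23 + s))/7 = (-24 + s)/(7*(-23 + s)))
O(R) = -1/683
1/(O(G(28)) - 62125) = 1/(-1/683 - 62125) = 1/(-42431376/683) = -683/42431376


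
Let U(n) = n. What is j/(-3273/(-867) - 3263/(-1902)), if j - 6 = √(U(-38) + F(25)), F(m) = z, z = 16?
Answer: 3298068/3018089 + 549678*I*√22/3018089 ≈ 1.0928 + 0.85426*I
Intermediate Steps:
F(m) = 16
j = 6 + I*√22 (j = 6 + √(-38 + 16) = 6 + √(-22) = 6 + I*√22 ≈ 6.0 + 4.6904*I)
j/(-3273/(-867) - 3263/(-1902)) = (6 + I*√22)/(-3273/(-867) - 3263/(-1902)) = (6 + I*√22)/(-3273*(-1/867) - 3263*(-1/1902)) = (6 + I*√22)/(1091/289 + 3263/1902) = (6 + I*√22)/(3018089/549678) = (6 + I*√22)*(549678/3018089) = 3298068/3018089 + 549678*I*√22/3018089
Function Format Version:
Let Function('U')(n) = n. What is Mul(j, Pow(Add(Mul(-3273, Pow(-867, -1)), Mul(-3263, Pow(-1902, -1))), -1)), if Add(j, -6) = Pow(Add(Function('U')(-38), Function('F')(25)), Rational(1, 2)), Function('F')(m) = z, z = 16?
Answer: Add(Rational(3298068, 3018089), Mul(Rational(549678, 3018089), I, Pow(22, Rational(1, 2)))) ≈ Add(1.0928, Mul(0.85426, I))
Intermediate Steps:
Function('F')(m) = 16
j = Add(6, Mul(I, Pow(22, Rational(1, 2)))) (j = Add(6, Pow(Add(-38, 16), Rational(1, 2))) = Add(6, Pow(-22, Rational(1, 2))) = Add(6, Mul(I, Pow(22, Rational(1, 2)))) ≈ Add(6.0000, Mul(4.6904, I)))
Mul(j, Pow(Add(Mul(-3273, Pow(-867, -1)), Mul(-3263, Pow(-1902, -1))), -1)) = Mul(Add(6, Mul(I, Pow(22, Rational(1, 2)))), Pow(Add(Mul(-3273, Pow(-867, -1)), Mul(-3263, Pow(-1902, -1))), -1)) = Mul(Add(6, Mul(I, Pow(22, Rational(1, 2)))), Pow(Add(Mul(-3273, Rational(-1, 867)), Mul(-3263, Rational(-1, 1902))), -1)) = Mul(Add(6, Mul(I, Pow(22, Rational(1, 2)))), Pow(Add(Rational(1091, 289), Rational(3263, 1902)), -1)) = Mul(Add(6, Mul(I, Pow(22, Rational(1, 2)))), Pow(Rational(3018089, 549678), -1)) = Mul(Add(6, Mul(I, Pow(22, Rational(1, 2)))), Rational(549678, 3018089)) = Add(Rational(3298068, 3018089), Mul(Rational(549678, 3018089), I, Pow(22, Rational(1, 2))))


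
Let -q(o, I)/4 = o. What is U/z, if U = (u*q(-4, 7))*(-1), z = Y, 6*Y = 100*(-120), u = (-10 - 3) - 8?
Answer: -21/125 ≈ -0.16800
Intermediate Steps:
q(o, I) = -4*o
u = -21 (u = -13 - 8 = -21)
Y = -2000 (Y = (100*(-120))/6 = (⅙)*(-12000) = -2000)
z = -2000
U = 336 (U = -(-84)*(-4)*(-1) = -21*16*(-1) = -336*(-1) = 336)
U/z = 336/(-2000) = 336*(-1/2000) = -21/125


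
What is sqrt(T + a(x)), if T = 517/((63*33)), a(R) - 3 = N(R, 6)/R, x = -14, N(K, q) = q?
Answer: sqrt(11193)/63 ≈ 1.6793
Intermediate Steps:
a(R) = 3 + 6/R
T = 47/189 (T = 517/2079 = 517*(1/2079) = 47/189 ≈ 0.24868)
sqrt(T + a(x)) = sqrt(47/189 + (3 + 6/(-14))) = sqrt(47/189 + (3 + 6*(-1/14))) = sqrt(47/189 + (3 - 3/7)) = sqrt(47/189 + 18/7) = sqrt(533/189) = sqrt(11193)/63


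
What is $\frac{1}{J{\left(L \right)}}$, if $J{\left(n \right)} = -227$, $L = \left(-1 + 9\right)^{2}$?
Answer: $- \frac{1}{227} \approx -0.0044053$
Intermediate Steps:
$L = 64$ ($L = 8^{2} = 64$)
$\frac{1}{J{\left(L \right)}} = \frac{1}{-227} = - \frac{1}{227}$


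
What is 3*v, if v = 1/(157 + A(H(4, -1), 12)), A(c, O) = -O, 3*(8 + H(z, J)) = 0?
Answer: 3/145 ≈ 0.020690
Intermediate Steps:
H(z, J) = -8 (H(z, J) = -8 + (⅓)*0 = -8 + 0 = -8)
v = 1/145 (v = 1/(157 - 1*12) = 1/(157 - 12) = 1/145 ≈ 0.0068966)
3*v = 3*(1/145) = 3/145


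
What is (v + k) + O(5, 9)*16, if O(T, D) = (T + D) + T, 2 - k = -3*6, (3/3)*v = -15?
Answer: 309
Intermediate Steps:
v = -15
k = 20 (k = 2 - (-3)*6 = 2 - 1*(-18) = 2 + 18 = 20)
O(T, D) = D + 2*T (O(T, D) = (D + T) + T = D + 2*T)
(v + k) + O(5, 9)*16 = (-15 + 20) + (9 + 2*5)*16 = 5 + (9 + 10)*16 = 5 + 19*16 = 5 + 304 = 309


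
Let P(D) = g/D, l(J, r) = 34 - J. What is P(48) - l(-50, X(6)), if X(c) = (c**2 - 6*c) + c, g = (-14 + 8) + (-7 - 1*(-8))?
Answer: -4037/48 ≈ -84.104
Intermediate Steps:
g = -5 (g = -6 + (-7 + 8) = -6 + 1 = -5)
X(c) = c**2 - 5*c
P(D) = -5/D
P(48) - l(-50, X(6)) = -5/48 - (34 - 1*(-50)) = -5*1/48 - (34 + 50) = -5/48 - 1*84 = -5/48 - 84 = -4037/48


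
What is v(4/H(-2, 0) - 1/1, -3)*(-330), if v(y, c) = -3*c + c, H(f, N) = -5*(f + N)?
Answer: -1980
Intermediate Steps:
H(f, N) = -5*N - 5*f (H(f, N) = -5*(N + f) = -5*N - 5*f)
v(y, c) = -2*c
v(4/H(-2, 0) - 1/1, -3)*(-330) = -2*(-3)*(-330) = 6*(-330) = -1980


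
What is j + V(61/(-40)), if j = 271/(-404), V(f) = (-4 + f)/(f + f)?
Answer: 28111/24644 ≈ 1.1407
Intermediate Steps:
V(f) = (-4 + f)/(2*f) (V(f) = (-4 + f)/((2*f)) = (-4 + f)*(1/(2*f)) = (-4 + f)/(2*f))
j = -271/404 (j = 271*(-1/404) = -271/404 ≈ -0.67079)
j + V(61/(-40)) = -271/404 + (-4 + 61/(-40))/(2*((61/(-40)))) = -271/404 + (-4 + 61*(-1/40))/(2*((61*(-1/40)))) = -271/404 + (-4 - 61/40)/(2*(-61/40)) = -271/404 + (½)*(-40/61)*(-221/40) = -271/404 + 221/122 = 28111/24644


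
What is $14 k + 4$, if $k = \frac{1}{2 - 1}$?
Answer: $18$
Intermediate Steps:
$k = 1$ ($k = 1^{-1} = 1$)
$14 k + 4 = 14 \cdot 1 + 4 = 14 + 4 = 18$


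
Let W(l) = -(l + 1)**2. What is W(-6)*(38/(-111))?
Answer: 950/111 ≈ 8.5586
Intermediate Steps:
W(l) = -(1 + l)**2
W(-6)*(38/(-111)) = (-(1 - 6)**2)*(38/(-111)) = (-1*(-5)**2)*(38*(-1/111)) = -1*25*(-38/111) = -25*(-38/111) = 950/111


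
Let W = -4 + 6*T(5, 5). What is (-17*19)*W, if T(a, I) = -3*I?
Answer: 30362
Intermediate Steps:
W = -94 (W = -4 + 6*(-3*5) = -4 + 6*(-15) = -4 - 90 = -94)
(-17*19)*W = -17*19*(-94) = -323*(-94) = 30362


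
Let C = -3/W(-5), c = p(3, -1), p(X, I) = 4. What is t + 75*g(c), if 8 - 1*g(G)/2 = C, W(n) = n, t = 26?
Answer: 1136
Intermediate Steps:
c = 4
C = ⅗ (C = -3/(-5) = -3*(-⅕) = ⅗ ≈ 0.60000)
g(G) = 74/5 (g(G) = 16 - 2*⅗ = 16 - 6/5 = 74/5)
t + 75*g(c) = 26 + 75*(74/5) = 26 + 1110 = 1136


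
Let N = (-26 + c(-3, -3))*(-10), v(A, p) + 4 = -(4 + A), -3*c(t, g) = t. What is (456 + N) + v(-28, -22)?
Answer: 726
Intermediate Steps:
c(t, g) = -t/3
v(A, p) = -8 - A (v(A, p) = -4 - (4 + A) = -4 + (-4 - A) = -8 - A)
N = 250 (N = (-26 - ⅓*(-3))*(-10) = (-26 + 1)*(-10) = -25*(-10) = 250)
(456 + N) + v(-28, -22) = (456 + 250) + (-8 - 1*(-28)) = 706 + (-8 + 28) = 706 + 20 = 726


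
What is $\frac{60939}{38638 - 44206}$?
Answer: $- \frac{20313}{1856} \approx -10.945$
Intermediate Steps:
$\frac{60939}{38638 - 44206} = \frac{60939}{-5568} = 60939 \left(- \frac{1}{5568}\right) = - \frac{20313}{1856}$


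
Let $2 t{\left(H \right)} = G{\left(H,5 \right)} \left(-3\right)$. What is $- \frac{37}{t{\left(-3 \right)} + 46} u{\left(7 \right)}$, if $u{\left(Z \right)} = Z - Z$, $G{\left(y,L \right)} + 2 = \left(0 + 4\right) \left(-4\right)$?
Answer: $0$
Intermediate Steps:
$G{\left(y,L \right)} = -18$ ($G{\left(y,L \right)} = -2 + \left(0 + 4\right) \left(-4\right) = -2 + 4 \left(-4\right) = -2 - 16 = -18$)
$t{\left(H \right)} = 27$ ($t{\left(H \right)} = \frac{\left(-18\right) \left(-3\right)}{2} = \frac{1}{2} \cdot 54 = 27$)
$u{\left(Z \right)} = 0$
$- \frac{37}{t{\left(-3 \right)} + 46} u{\left(7 \right)} = - \frac{37}{27 + 46} \cdot 0 = - \frac{37}{73} \cdot 0 = \left(-37\right) \frac{1}{73} \cdot 0 = \left(- \frac{37}{73}\right) 0 = 0$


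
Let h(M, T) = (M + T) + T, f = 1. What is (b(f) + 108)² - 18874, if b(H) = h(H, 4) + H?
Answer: -4950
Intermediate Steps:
h(M, T) = M + 2*T
b(H) = 8 + 2*H (b(H) = (H + 2*4) + H = (H + 8) + H = (8 + H) + H = 8 + 2*H)
(b(f) + 108)² - 18874 = ((8 + 2*1) + 108)² - 18874 = ((8 + 2) + 108)² - 18874 = (10 + 108)² - 18874 = 118² - 18874 = 13924 - 18874 = -4950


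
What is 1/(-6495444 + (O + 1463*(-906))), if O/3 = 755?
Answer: -1/7818657 ≈ -1.2790e-7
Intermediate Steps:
O = 2265 (O = 3*755 = 2265)
1/(-6495444 + (O + 1463*(-906))) = 1/(-6495444 + (2265 + 1463*(-906))) = 1/(-6495444 + (2265 - 1325478)) = 1/(-6495444 - 1323213) = 1/(-7818657) = -1/7818657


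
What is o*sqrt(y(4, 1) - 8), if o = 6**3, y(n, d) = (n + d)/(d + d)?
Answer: 108*I*sqrt(22) ≈ 506.56*I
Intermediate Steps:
y(n, d) = (d + n)/(2*d) (y(n, d) = (d + n)/((2*d)) = (d + n)*(1/(2*d)) = (d + n)/(2*d))
o = 216
o*sqrt(y(4, 1) - 8) = 216*sqrt((1/2)*(1 + 4)/1 - 8) = 216*sqrt((1/2)*1*5 - 8) = 216*sqrt(5/2 - 8) = 216*sqrt(-11/2) = 216*(I*sqrt(22)/2) = 108*I*sqrt(22)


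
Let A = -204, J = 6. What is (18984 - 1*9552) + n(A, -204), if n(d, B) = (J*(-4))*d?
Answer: 14328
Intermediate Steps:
n(d, B) = -24*d (n(d, B) = (6*(-4))*d = -24*d)
(18984 - 1*9552) + n(A, -204) = (18984 - 1*9552) - 24*(-204) = (18984 - 9552) + 4896 = 9432 + 4896 = 14328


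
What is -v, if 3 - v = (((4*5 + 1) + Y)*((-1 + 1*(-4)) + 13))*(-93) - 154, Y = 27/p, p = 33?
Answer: -180287/11 ≈ -16390.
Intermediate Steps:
Y = 9/11 (Y = 27/33 = 27*(1/33) = 9/11 ≈ 0.81818)
v = 180287/11 (v = 3 - ((((4*5 + 1) + 9/11)*((-1 + 1*(-4)) + 13))*(-93) - 154) = 3 - ((((20 + 1) + 9/11)*((-1 - 4) + 13))*(-93) - 154) = 3 - (((21 + 9/11)*(-5 + 13))*(-93) - 154) = 3 - (((240/11)*8)*(-93) - 154) = 3 - ((1920/11)*(-93) - 154) = 3 - (-178560/11 - 154) = 3 - 1*(-180254/11) = 3 + 180254/11 = 180287/11 ≈ 16390.)
-v = -1*180287/11 = -180287/11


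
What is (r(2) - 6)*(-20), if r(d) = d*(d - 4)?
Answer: 200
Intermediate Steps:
r(d) = d*(-4 + d)
(r(2) - 6)*(-20) = (2*(-4 + 2) - 6)*(-20) = (2*(-2) - 6)*(-20) = (-4 - 6)*(-20) = -10*(-20) = 200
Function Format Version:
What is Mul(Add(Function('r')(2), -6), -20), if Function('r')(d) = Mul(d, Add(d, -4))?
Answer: 200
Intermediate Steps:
Function('r')(d) = Mul(d, Add(-4, d))
Mul(Add(Function('r')(2), -6), -20) = Mul(Add(Mul(2, Add(-4, 2)), -6), -20) = Mul(Add(Mul(2, -2), -6), -20) = Mul(Add(-4, -6), -20) = Mul(-10, -20) = 200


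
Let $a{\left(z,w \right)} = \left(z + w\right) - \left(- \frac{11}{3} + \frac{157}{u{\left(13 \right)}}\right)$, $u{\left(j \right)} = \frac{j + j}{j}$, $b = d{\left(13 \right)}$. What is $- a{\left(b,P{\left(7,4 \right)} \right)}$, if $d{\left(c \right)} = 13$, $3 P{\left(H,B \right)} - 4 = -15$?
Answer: $\frac{131}{2} \approx 65.5$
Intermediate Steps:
$P{\left(H,B \right)} = - \frac{11}{3}$ ($P{\left(H,B \right)} = \frac{4}{3} + \frac{1}{3} \left(-15\right) = \frac{4}{3} - 5 = - \frac{11}{3}$)
$b = 13$
$u{\left(j \right)} = 2$ ($u{\left(j \right)} = \frac{2 j}{j} = 2$)
$a{\left(z,w \right)} = - \frac{449}{6} + w + z$ ($a{\left(z,w \right)} = \left(z + w\right) - \left(- \frac{11}{3} + \frac{157}{2}\right) = \left(w + z\right) - \frac{449}{6} = - \frac{449}{6} + w + z$)
$- a{\left(b,P{\left(7,4 \right)} \right)} = - (- \frac{449}{6} - \frac{11}{3} + 13) = \left(-1\right) \left(- \frac{131}{2}\right) = \frac{131}{2}$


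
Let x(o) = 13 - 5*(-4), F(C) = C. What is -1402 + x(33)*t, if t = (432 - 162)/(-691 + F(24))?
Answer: -944044/667 ≈ -1415.4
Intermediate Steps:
t = -270/667 (t = (432 - 162)/(-691 + 24) = 270/(-667) = 270*(-1/667) = -270/667 ≈ -0.40480)
x(o) = 33 (x(o) = 13 + 20 = 33)
-1402 + x(33)*t = -1402 + 33*(-270/667) = -1402 - 8910/667 = -944044/667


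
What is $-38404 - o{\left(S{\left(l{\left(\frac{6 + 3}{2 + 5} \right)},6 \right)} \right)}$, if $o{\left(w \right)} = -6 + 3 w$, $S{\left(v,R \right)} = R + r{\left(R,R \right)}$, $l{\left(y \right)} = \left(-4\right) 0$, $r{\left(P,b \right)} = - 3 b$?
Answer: $-38362$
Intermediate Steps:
$l{\left(y \right)} = 0$
$S{\left(v,R \right)} = - 2 R$ ($S{\left(v,R \right)} = R - 3 R = - 2 R$)
$-38404 - o{\left(S{\left(l{\left(\frac{6 + 3}{2 + 5} \right)},6 \right)} \right)} = -38404 - \left(-6 + 3 \left(\left(-2\right) 6\right)\right) = -38404 - \left(-6 + 3 \left(-12\right)\right) = -38404 - \left(-6 - 36\right) = -38404 - -42 = -38404 + 42 = -38362$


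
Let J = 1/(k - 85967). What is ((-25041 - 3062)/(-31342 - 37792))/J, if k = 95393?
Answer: 132449439/34567 ≈ 3831.7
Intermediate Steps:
J = 1/9426 (J = 1/(95393 - 85967) = 1/9426 ≈ 0.00010609)
((-25041 - 3062)/(-31342 - 37792))/J = ((-25041 - 3062)/(-31342 - 37792))/(1/9426) = -28103/(-69134)*9426 = -28103*(-1/69134)*9426 = (28103/69134)*9426 = 132449439/34567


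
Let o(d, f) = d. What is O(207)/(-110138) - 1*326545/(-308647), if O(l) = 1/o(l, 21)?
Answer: 7444757425823/7036709000202 ≈ 1.0580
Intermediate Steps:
O(l) = 1/l
O(207)/(-110138) - 1*326545/(-308647) = 1/(207*(-110138)) - 1*326545/(-308647) = (1/207)*(-1/110138) - 326545*(-1/308647) = -1/22798566 + 326545/308647 = 7444757425823/7036709000202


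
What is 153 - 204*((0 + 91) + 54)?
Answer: -29427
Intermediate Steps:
153 - 204*((0 + 91) + 54) = 153 - 204*(91 + 54) = 153 - 204*145 = 153 - 29580 = -29427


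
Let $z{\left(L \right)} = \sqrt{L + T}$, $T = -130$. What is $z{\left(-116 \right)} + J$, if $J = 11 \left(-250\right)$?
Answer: $-2750 + i \sqrt{246} \approx -2750.0 + 15.684 i$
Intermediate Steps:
$z{\left(L \right)} = \sqrt{-130 + L}$ ($z{\left(L \right)} = \sqrt{L - 130} = \sqrt{-130 + L}$)
$J = -2750$
$z{\left(-116 \right)} + J = \sqrt{-130 - 116} - 2750 = \sqrt{-246} - 2750 = i \sqrt{246} - 2750 = -2750 + i \sqrt{246}$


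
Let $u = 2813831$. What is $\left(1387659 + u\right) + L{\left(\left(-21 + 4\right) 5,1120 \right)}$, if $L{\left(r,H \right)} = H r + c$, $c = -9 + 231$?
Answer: $4106512$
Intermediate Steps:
$c = 222$
$L{\left(r,H \right)} = 222 + H r$ ($L{\left(r,H \right)} = H r + 222 = 222 + H r$)
$\left(1387659 + u\right) + L{\left(\left(-21 + 4\right) 5,1120 \right)} = \left(1387659 + 2813831\right) + \left(222 + 1120 \left(-21 + 4\right) 5\right) = 4201490 + \left(222 + 1120 \left(\left(-17\right) 5\right)\right) = 4201490 + \left(222 + 1120 \left(-85\right)\right) = 4201490 + \left(222 - 95200\right) = 4201490 - 94978 = 4106512$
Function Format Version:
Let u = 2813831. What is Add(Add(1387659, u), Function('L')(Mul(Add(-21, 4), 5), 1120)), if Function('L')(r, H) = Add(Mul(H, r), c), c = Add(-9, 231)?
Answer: 4106512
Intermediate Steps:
c = 222
Function('L')(r, H) = Add(222, Mul(H, r)) (Function('L')(r, H) = Add(Mul(H, r), 222) = Add(222, Mul(H, r)))
Add(Add(1387659, u), Function('L')(Mul(Add(-21, 4), 5), 1120)) = Add(Add(1387659, 2813831), Add(222, Mul(1120, Mul(Add(-21, 4), 5)))) = Add(4201490, Add(222, Mul(1120, Mul(-17, 5)))) = Add(4201490, Add(222, Mul(1120, -85))) = Add(4201490, Add(222, -95200)) = Add(4201490, -94978) = 4106512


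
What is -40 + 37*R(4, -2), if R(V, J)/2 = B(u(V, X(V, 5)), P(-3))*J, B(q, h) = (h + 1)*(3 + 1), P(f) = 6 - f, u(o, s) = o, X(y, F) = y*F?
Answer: -5960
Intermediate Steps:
X(y, F) = F*y
B(q, h) = 4 + 4*h (B(q, h) = (1 + h)*4 = 4 + 4*h)
R(V, J) = 80*J (R(V, J) = 2*((4 + 4*(6 - 1*(-3)))*J) = 2*((4 + 4*(6 + 3))*J) = 2*((4 + 4*9)*J) = 2*((4 + 36)*J) = 2*(40*J) = 80*J)
-40 + 37*R(4, -2) = -40 + 37*(80*(-2)) = -40 + 37*(-160) = -40 - 5920 = -5960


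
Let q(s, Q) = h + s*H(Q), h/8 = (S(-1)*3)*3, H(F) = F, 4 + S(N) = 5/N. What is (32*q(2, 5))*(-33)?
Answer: 673728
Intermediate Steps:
S(N) = -4 + 5/N
h = -648 (h = 8*(((-4 + 5/(-1))*3)*3) = 8*(((-4 + 5*(-1))*3)*3) = 8*(((-4 - 5)*3)*3) = 8*(-9*3*3) = 8*(-27*3) = 8*(-81) = -648)
q(s, Q) = -648 + Q*s (q(s, Q) = -648 + s*Q = -648 + Q*s)
(32*q(2, 5))*(-33) = (32*(-648 + 5*2))*(-33) = (32*(-648 + 10))*(-33) = (32*(-638))*(-33) = -20416*(-33) = 673728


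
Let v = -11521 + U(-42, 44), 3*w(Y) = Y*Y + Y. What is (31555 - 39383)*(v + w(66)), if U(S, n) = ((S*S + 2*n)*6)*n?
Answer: -3748680468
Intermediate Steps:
w(Y) = Y/3 + Y²/3 (w(Y) = (Y*Y + Y)/3 = (Y² + Y)/3 = (Y + Y²)/3 = Y/3 + Y²/3)
U(S, n) = n*(6*S² + 12*n) (U(S, n) = ((S² + 2*n)*6)*n = (6*S² + 12*n)*n = n*(6*S² + 12*n))
v = 477407 (v = -11521 + 6*44*((-42)² + 2*44) = -11521 + 6*44*(1764 + 88) = -11521 + 6*44*1852 = -11521 + 488928 = 477407)
(31555 - 39383)*(v + w(66)) = (31555 - 39383)*(477407 + (⅓)*66*(1 + 66)) = -7828*(477407 + (⅓)*66*67) = -7828*(477407 + 1474) = -7828*478881 = -3748680468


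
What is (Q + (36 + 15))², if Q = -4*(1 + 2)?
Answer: 1521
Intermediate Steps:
Q = -12 (Q = -4*3 = -12)
(Q + (36 + 15))² = (-12 + (36 + 15))² = (-12 + 51)² = 39² = 1521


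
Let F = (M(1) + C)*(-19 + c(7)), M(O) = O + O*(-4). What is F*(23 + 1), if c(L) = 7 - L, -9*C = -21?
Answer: 304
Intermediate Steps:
C = 7/3 (C = -1/9*(-21) = 7/3 ≈ 2.3333)
M(O) = -3*O (M(O) = O - 4*O = -3*O)
F = 38/3 (F = (-3*1 + 7/3)*(-19 + (7 - 1*7)) = (-3 + 7/3)*(-19 + (7 - 7)) = -2*(-19 + 0)/3 = -2/3*(-19) = 38/3 ≈ 12.667)
F*(23 + 1) = 38*(23 + 1)/3 = (38/3)*24 = 304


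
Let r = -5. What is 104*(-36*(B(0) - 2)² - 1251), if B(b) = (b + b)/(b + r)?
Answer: -145080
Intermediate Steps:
B(b) = 2*b/(-5 + b) (B(b) = (b + b)/(b - 5) = (2*b)/(-5 + b) = 2*b/(-5 + b))
104*(-36*(B(0) - 2)² - 1251) = 104*(-36*(2*0/(-5 + 0) - 2)² - 1251) = 104*(-36*(2*0/(-5) - 2)² - 1251) = 104*(-36*(2*0*(-⅕) - 2)² - 1251) = 104*(-36*(0 - 2)² - 1251) = 104*(-36*(-2)² - 1251) = 104*(-36*4 - 1251) = 104*(-144 - 1251) = 104*(-1395) = -145080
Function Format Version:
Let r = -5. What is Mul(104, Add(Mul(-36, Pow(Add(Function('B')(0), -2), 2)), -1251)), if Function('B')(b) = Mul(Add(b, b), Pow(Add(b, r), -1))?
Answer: -145080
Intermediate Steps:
Function('B')(b) = Mul(2, b, Pow(Add(-5, b), -1)) (Function('B')(b) = Mul(Add(b, b), Pow(Add(b, -5), -1)) = Mul(Mul(2, b), Pow(Add(-5, b), -1)) = Mul(2, b, Pow(Add(-5, b), -1)))
Mul(104, Add(Mul(-36, Pow(Add(Function('B')(0), -2), 2)), -1251)) = Mul(104, Add(Mul(-36, Pow(Add(Mul(2, 0, Pow(Add(-5, 0), -1)), -2), 2)), -1251)) = Mul(104, Add(Mul(-36, Pow(Add(Mul(2, 0, Pow(-5, -1)), -2), 2)), -1251)) = Mul(104, Add(Mul(-36, Pow(Add(Mul(2, 0, Rational(-1, 5)), -2), 2)), -1251)) = Mul(104, Add(Mul(-36, Pow(Add(0, -2), 2)), -1251)) = Mul(104, Add(Mul(-36, Pow(-2, 2)), -1251)) = Mul(104, Add(Mul(-36, 4), -1251)) = Mul(104, Add(-144, -1251)) = Mul(104, -1395) = -145080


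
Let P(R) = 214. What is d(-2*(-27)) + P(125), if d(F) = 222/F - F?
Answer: 1477/9 ≈ 164.11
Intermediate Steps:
d(F) = -F + 222/F
d(-2*(-27)) + P(125) = (-(-2)*(-27) + 222/((-2*(-27)))) + 214 = (-1*54 + 222/54) + 214 = (-54 + 222*(1/54)) + 214 = (-54 + 37/9) + 214 = -449/9 + 214 = 1477/9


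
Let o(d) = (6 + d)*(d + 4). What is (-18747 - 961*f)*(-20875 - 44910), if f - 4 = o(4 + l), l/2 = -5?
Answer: 1486148935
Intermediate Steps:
l = -10 (l = 2*(-5) = -10)
o(d) = (4 + d)*(6 + d) (o(d) = (6 + d)*(4 + d) = (4 + d)*(6 + d))
f = 4 (f = 4 + (24 + (4 - 10)**2 + 10*(4 - 10)) = 4 + (24 + (-6)**2 + 10*(-6)) = 4 + (24 + 36 - 60) = 4 + 0 = 4)
(-18747 - 961*f)*(-20875 - 44910) = (-18747 - 961*4)*(-20875 - 44910) = (-18747 - 3844)*(-65785) = -22591*(-65785) = 1486148935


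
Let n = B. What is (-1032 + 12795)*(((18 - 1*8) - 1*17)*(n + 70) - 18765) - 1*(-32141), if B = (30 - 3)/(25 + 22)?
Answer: -10646051135/47 ≈ -2.2651e+8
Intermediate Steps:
B = 27/47 ≈ 0.57447
n = 27/47 ≈ 0.57447
(-1032 + 12795)*(((18 - 1*8) - 1*17)*(n + 70) - 18765) - 1*(-32141) = (-1032 + 12795)*(((18 - 1*8) - 1*17)*(27/47 + 70) - 18765) - 1*(-32141) = 11763*(((18 - 8) - 17)*(3317/47) - 18765) + 32141 = 11763*((10 - 17)*(3317/47) - 18765) + 32141 = 11763*(-7*3317/47 - 18765) + 32141 = 11763*(-23219/47 - 18765) + 32141 = 11763*(-905174/47) + 32141 = -10647561762/47 + 32141 = -10646051135/47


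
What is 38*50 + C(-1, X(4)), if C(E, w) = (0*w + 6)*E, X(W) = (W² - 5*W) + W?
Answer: 1894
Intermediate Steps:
X(W) = W² - 4*W
C(E, w) = 6*E (C(E, w) = (0 + 6)*E = 6*E)
38*50 + C(-1, X(4)) = 38*50 + 6*(-1) = 1900 - 6 = 1894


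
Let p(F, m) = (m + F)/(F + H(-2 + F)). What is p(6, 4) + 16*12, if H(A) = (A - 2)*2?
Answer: 193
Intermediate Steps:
H(A) = -4 + 2*A (H(A) = (-2 + A)*2 = -4 + 2*A)
p(F, m) = (F + m)/(-8 + 3*F) (p(F, m) = (m + F)/(F + (-4 + 2*(-2 + F))) = (F + m)/(F + (-4 + (-4 + 2*F))) = (F + m)/(F + (-8 + 2*F)) = (F + m)/(-8 + 3*F))
p(6, 4) + 16*12 = (6 + 4)/(-8 + 3*6) + 16*12 = 10/(-8 + 18) + 192 = 10/10 + 192 = (⅒)*10 + 192 = 1 + 192 = 193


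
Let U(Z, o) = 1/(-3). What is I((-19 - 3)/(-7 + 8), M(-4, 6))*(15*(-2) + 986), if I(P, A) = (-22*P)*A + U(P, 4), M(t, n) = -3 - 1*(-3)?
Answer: -956/3 ≈ -318.67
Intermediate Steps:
M(t, n) = 0 (M(t, n) = -3 + 3 = 0)
U(Z, o) = -⅓
I(P, A) = -⅓ - 22*A*P (I(P, A) = (-22*P)*A - ⅓ = -22*A*P - ⅓ = -⅓ - 22*A*P)
I((-19 - 3)/(-7 + 8), M(-4, 6))*(15*(-2) + 986) = (-⅓ - 22*0*(-19 - 3)/(-7 + 8))*(15*(-2) + 986) = (-⅓ - 22*0*(-22/1))*(-30 + 986) = (-⅓ - 22*0*(-22*1))*956 = (-⅓ - 22*0*(-22))*956 = (-⅓ + 0)*956 = -⅓*956 = -956/3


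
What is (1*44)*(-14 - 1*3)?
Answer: -748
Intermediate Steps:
(1*44)*(-14 - 1*3) = 44*(-14 - 3) = 44*(-17) = -748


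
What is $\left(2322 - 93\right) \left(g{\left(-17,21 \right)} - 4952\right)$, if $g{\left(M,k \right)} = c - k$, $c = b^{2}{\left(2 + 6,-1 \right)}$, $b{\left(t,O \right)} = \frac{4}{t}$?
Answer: $- \frac{44337039}{4} \approx -1.1084 \cdot 10^{7}$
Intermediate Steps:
$c = \frac{1}{4}$ ($c = \left(\frac{4}{2 + 6}\right)^{2} = \left(\frac{4}{8}\right)^{2} = \left(4 \cdot \frac{1}{8}\right)^{2} = \left(\frac{1}{2}\right)^{2} = \frac{1}{4} \approx 0.25$)
$g{\left(M,k \right)} = \frac{1}{4} - k$
$\left(2322 - 93\right) \left(g{\left(-17,21 \right)} - 4952\right) = \left(2322 - 93\right) \left(\left(\frac{1}{4} - 21\right) - 4952\right) = 2229 \left(\left(\frac{1}{4} - 21\right) - 4952\right) = 2229 \left(- \frac{83}{4} - 4952\right) = 2229 \left(- \frac{19891}{4}\right) = - \frac{44337039}{4}$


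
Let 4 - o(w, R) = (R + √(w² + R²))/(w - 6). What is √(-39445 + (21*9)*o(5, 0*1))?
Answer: 4*I*√2359 ≈ 194.28*I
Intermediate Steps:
o(w, R) = 4 - (R + √(R² + w²))/(-6 + w) (o(w, R) = 4 - (R + √(w² + R²))/(w - 6) = 4 - (R + √(R² + w²))/(-6 + w))
√(-39445 + (21*9)*o(5, 0*1)) = √(-39445 + (21*9)*((-24 - 0 - √((0*1)² + 5²) + 4*5)/(-6 + 5))) = √(-39445 + 189*((-24 - 1*0 - √(0² + 25) + 20)/(-1))) = √(-39445 + 189*(-(-24 + 0 - √(0 + 25) + 20))) = √(-39445 + 189*(-(-24 + 0 - √25 + 20))) = √(-39445 + 189*(-(-24 + 0 - 1*5 + 20))) = √(-39445 + 189*(-(-24 + 0 - 5 + 20))) = √(-39445 + 189*(-1*(-9))) = √(-39445 + 189*9) = √(-39445 + 1701) = √(-37744) = 4*I*√2359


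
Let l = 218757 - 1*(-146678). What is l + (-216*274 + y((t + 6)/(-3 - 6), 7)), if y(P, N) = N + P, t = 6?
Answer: 918770/3 ≈ 3.0626e+5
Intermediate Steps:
l = 365435 (l = 218757 + 146678 = 365435)
l + (-216*274 + y((t + 6)/(-3 - 6), 7)) = 365435 + (-216*274 + (7 + (6 + 6)/(-3 - 6))) = 365435 + (-59184 + (7 + 12/(-9))) = 365435 + (-59184 + (7 + 12*(-1/9))) = 365435 + (-59184 + (7 - 4/3)) = 365435 + (-59184 + 17/3) = 365435 - 177535/3 = 918770/3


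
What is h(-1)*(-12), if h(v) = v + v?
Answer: 24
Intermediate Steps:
h(v) = 2*v
h(-1)*(-12) = (2*(-1))*(-12) = -2*(-12) = 24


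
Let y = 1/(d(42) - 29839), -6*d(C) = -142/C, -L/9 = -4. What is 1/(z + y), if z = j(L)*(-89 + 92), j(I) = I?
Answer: 3759643/406041318 ≈ 0.0092593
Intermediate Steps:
L = 36 (L = -9*(-4) = 36)
d(C) = 71/(3*C) (d(C) = -(-71)/(3*C) = 71/(3*C))
y = -126/3759643 (y = 1/((71/3)/42 - 29839) = 1/((71/3)*(1/42) - 29839) = 1/(71/126 - 29839) = 1/(-3759643/126) = -126/3759643 ≈ -3.3514e-5)
z = 108 (z = 36*(-89 + 92) = 36*3 = 108)
1/(z + y) = 1/(108 - 126/3759643) = 1/(406041318/3759643) = 3759643/406041318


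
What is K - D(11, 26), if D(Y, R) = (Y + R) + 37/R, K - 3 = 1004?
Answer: 25183/26 ≈ 968.58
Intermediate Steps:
K = 1007 (K = 3 + 1004 = 1007)
D(Y, R) = R + Y + 37/R (D(Y, R) = (R + Y) + 37/R = R + Y + 37/R)
K - D(11, 26) = 1007 - (26 + 11 + 37/26) = 1007 - 1*999/26 = 1007 - 999/26 = 25183/26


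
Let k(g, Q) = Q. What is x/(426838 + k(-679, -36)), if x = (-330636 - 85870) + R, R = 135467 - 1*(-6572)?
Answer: -274467/426802 ≈ -0.64308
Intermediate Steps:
R = 142039 (R = 135467 + 6572 = 142039)
x = -274467 (x = (-330636 - 85870) + 142039 = -416506 + 142039 = -274467)
x/(426838 + k(-679, -36)) = -274467/(426838 - 36) = -274467/426802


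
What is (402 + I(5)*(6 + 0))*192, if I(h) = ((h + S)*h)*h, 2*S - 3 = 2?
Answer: 293184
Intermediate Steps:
S = 5/2 (S = 3/2 + (½)*2 = 3/2 + 1 = 5/2 ≈ 2.5000)
I(h) = h²*(5/2 + h) (I(h) = ((h + 5/2)*h)*h = ((5/2 + h)*h)*h = (h*(5/2 + h))*h = h²*(5/2 + h))
(402 + I(5)*(6 + 0))*192 = (402 + (5²*(5/2 + 5))*(6 + 0))*192 = (402 + (25*(15/2))*6)*192 = (402 + (375/2)*6)*192 = (402 + 1125)*192 = 1527*192 = 293184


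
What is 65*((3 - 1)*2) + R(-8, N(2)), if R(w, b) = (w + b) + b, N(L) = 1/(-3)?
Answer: 754/3 ≈ 251.33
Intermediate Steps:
N(L) = -⅓
R(w, b) = w + 2*b (R(w, b) = (b + w) + b = w + 2*b)
65*((3 - 1)*2) + R(-8, N(2)) = 65*((3 - 1)*2) + (-8 + 2*(-⅓)) = 65*(2*2) + (-8 - ⅔) = 65*4 - 26/3 = 260 - 26/3 = 754/3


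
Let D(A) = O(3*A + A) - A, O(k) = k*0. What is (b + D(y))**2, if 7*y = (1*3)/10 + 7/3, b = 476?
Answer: 9976214161/44100 ≈ 2.2622e+5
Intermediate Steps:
O(k) = 0
y = 79/210 (y = ((1*3)/10 + 7/3)/7 = (3*(1/10) + 7*(1/3))/7 = (3/10 + 7/3)/7 = (1/7)*(79/30) = 79/210 ≈ 0.37619)
D(A) = -A (D(A) = 0 - A = -A)
(b + D(y))**2 = (476 - 1*79/210)**2 = (476 - 79/210)**2 = (99881/210)**2 = 9976214161/44100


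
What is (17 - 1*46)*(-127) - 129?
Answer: 3554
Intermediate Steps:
(17 - 1*46)*(-127) - 129 = (17 - 46)*(-127) - 129 = -29*(-127) - 129 = 3683 - 129 = 3554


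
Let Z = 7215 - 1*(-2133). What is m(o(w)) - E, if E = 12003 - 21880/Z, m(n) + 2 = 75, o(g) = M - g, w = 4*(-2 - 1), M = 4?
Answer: -27874940/2337 ≈ -11928.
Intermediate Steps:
Z = 9348 (Z = 7215 + 2133 = 9348)
w = -12 (w = 4*(-3) = -12)
o(g) = 4 - g
m(n) = 73 (m(n) = -2 + 75 = 73)
E = 28045541/2337 (E = 12003 - 21880/9348 = 12003 - 1*5470/2337 = 12003 - 5470/2337 = 28045541/2337 ≈ 12001.)
m(o(w)) - E = 73 - 1*28045541/2337 = 73 - 28045541/2337 = -27874940/2337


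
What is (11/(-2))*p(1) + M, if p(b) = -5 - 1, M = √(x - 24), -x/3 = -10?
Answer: 33 + √6 ≈ 35.449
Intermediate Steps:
x = 30 (x = -3*(-10) = 30)
M = √6 (M = √(30 - 24) = √6 ≈ 2.4495)
p(b) = -6
(11/(-2))*p(1) + M = (11/(-2))*(-6) + √6 = (11*(-½))*(-6) + √6 = -11/2*(-6) + √6 = 33 + √6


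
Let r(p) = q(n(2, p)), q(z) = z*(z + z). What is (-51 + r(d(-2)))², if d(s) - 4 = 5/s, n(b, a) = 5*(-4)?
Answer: 561001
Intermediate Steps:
n(b, a) = -20
q(z) = 2*z² (q(z) = z*(2*z) = 2*z²)
d(s) = 4 + 5/s
r(p) = 800 (r(p) = 2*(-20)² = 2*400 = 800)
(-51 + r(d(-2)))² = (-51 + 800)² = 749² = 561001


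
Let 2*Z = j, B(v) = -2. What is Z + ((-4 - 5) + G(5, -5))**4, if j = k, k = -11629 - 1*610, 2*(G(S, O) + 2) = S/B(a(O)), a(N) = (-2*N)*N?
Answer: 4198209/256 ≈ 16399.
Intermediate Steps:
a(N) = -2*N**2
G(S, O) = -2 - S/4 (G(S, O) = -2 + (S/(-2))/2 = -2 + (S*(-1/2))/2 = -2 + (-S/2)/2 = -2 - S/4)
k = -12239 (k = -11629 - 610 = -12239)
j = -12239
Z = -12239/2 (Z = (1/2)*(-12239) = -12239/2 ≈ -6119.5)
Z + ((-4 - 5) + G(5, -5))**4 = -12239/2 + ((-4 - 5) + (-2 - 1/4*5))**4 = -12239/2 + (-9 + (-2 - 5/4))**4 = -12239/2 + (-9 - 13/4)**4 = -12239/2 + (-49/4)**4 = -12239/2 + 5764801/256 = 4198209/256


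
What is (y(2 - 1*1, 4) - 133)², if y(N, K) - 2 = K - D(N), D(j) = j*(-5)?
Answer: 14884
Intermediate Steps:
D(j) = -5*j
y(N, K) = 2 + K + 5*N (y(N, K) = 2 + (K - (-5)*N) = 2 + (K + 5*N) = 2 + K + 5*N)
(y(2 - 1*1, 4) - 133)² = ((2 + 4 + 5*(2 - 1*1)) - 133)² = ((2 + 4 + 5*(2 - 1)) - 133)² = ((2 + 4 + 5*1) - 133)² = ((2 + 4 + 5) - 133)² = (11 - 133)² = (-122)² = 14884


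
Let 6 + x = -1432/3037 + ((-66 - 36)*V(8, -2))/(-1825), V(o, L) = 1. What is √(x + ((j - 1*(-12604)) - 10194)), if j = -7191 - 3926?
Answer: I*√10706899914260651/1108505 ≈ 93.346*I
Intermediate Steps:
j = -11117
x = -35558776/5542525 (x = -6 + (-1432/3037 + ((-66 - 36)*1)/(-1825)) = -6 + (-1432*1/3037 - 102*1*(-1/1825)) = -6 + (-1432/3037 - 102*(-1/1825)) = -6 + (-1432/3037 + 102/1825) = -6 - 2303626/5542525 = -35558776/5542525 ≈ -6.4156)
√(x + ((j - 1*(-12604)) - 10194)) = √(-35558776/5542525 + ((-11117 - 1*(-12604)) - 10194)) = √(-35558776/5542525 + ((-11117 + 12604) - 10194)) = √(-35558776/5542525 + (1487 - 10194)) = √(-35558776/5542525 - 8707) = √(-48294323951/5542525) = I*√10706899914260651/1108505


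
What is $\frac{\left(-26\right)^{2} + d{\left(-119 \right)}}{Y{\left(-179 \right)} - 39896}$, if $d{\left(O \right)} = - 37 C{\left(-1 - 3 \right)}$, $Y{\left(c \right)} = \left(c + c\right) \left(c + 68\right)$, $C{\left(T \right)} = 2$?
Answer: $- \frac{301}{79} \approx -3.8101$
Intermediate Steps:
$Y{\left(c \right)} = 2 c \left(68 + c\right)$
$d{\left(O \right)} = -74$ ($d{\left(O \right)} = \left(-37\right) 2 = -74$)
$\frac{\left(-26\right)^{2} + d{\left(-119 \right)}}{Y{\left(-179 \right)} - 39896} = \frac{\left(-26\right)^{2} - 74}{2 \left(-179\right) \left(68 - 179\right) - 39896} = \frac{676 - 74}{2 \left(-179\right) \left(-111\right) - 39896} = \frac{602}{39738 - 39896} = \frac{602}{-158} = 602 \left(- \frac{1}{158}\right) = - \frac{301}{79}$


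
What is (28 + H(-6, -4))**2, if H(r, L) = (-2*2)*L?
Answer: 1936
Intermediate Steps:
H(r, L) = -4*L
(28 + H(-6, -4))**2 = (28 - 4*(-4))**2 = (28 + 16)**2 = 44**2 = 1936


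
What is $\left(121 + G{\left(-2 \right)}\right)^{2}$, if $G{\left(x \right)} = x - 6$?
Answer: $12769$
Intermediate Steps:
$G{\left(x \right)} = -6 + x$
$\left(121 + G{\left(-2 \right)}\right)^{2} = \left(121 - 8\right)^{2} = 113^{2} = 12769$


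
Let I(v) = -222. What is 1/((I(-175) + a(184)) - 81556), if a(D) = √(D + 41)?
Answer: -1/81763 ≈ -1.2230e-5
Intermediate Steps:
a(D) = √(41 + D)
1/((I(-175) + a(184)) - 81556) = 1/((-222 + √(41 + 184)) - 81556) = 1/((-222 + √225) - 81556) = 1/((-222 + 15) - 81556) = 1/(-207 - 81556) = 1/(-81763) = -1/81763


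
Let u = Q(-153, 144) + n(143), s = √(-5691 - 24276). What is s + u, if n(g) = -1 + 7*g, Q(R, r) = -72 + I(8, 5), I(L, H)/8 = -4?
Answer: 896 + I*√29967 ≈ 896.0 + 173.11*I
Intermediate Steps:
I(L, H) = -32 (I(L, H) = 8*(-4) = -32)
s = I*√29967 (s = √(-29967) = I*√29967 ≈ 173.11*I)
Q(R, r) = -104 (Q(R, r) = -72 - 32 = -104)
u = 896 (u = -104 + (-1 + 7*143) = -104 + (-1 + 1001) = -104 + 1000 = 896)
s + u = I*√29967 + 896 = 896 + I*√29967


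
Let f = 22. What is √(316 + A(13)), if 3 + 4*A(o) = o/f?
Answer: √610610/44 ≈ 17.759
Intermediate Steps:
A(o) = -¾ + o/88 (A(o) = -¾ + (o/22)/4 = -¾ + o/88)
√(316 + A(13)) = √(316 + (-¾ + (1/88)*13)) = √(316 + (-¾ + 13/88)) = √(316 - 53/88) = √(27755/88) = √610610/44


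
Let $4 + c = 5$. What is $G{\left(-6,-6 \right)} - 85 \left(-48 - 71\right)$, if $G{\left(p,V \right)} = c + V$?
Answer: $10110$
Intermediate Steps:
$c = 1$ ($c = -4 + 5 = 1$)
$G{\left(p,V \right)} = 1 + V$
$G{\left(-6,-6 \right)} - 85 \left(-48 - 71\right) = \left(1 - 6\right) - 85 \left(-48 - 71\right) = -5 - -10115 = -5 + 10115 = 10110$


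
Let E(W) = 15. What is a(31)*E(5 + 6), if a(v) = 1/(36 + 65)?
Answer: 15/101 ≈ 0.14851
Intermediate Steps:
a(v) = 1/101
a(31)*E(5 + 6) = (1/101)*15 = 15/101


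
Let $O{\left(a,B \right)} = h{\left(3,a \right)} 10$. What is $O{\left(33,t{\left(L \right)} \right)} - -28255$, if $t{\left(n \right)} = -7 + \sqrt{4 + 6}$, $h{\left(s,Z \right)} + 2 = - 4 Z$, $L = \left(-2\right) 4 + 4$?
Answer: $26915$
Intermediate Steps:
$L = -4$ ($L = -8 + 4 = -4$)
$h{\left(s,Z \right)} = -2 - 4 Z$
$t{\left(n \right)} = -7 + \sqrt{10}$
$O{\left(a,B \right)} = -20 - 40 a$ ($O{\left(a,B \right)} = \left(-2 - 4 a\right) 10 = -20 - 40 a$)
$O{\left(33,t{\left(L \right)} \right)} - -28255 = \left(-20 - 1320\right) - -28255 = \left(-20 - 1320\right) + 28255 = -1340 + 28255 = 26915$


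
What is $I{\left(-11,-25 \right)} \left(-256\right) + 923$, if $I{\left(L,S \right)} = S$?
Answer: $7323$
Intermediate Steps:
$I{\left(-11,-25 \right)} \left(-256\right) + 923 = \left(-25\right) \left(-256\right) + 923 = 6400 + 923 = 7323$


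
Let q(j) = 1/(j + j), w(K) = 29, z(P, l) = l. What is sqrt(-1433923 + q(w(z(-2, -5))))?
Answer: 3*I*sqrt(535968546)/58 ≈ 1197.5*I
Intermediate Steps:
q(j) = 1/(2*j)
sqrt(-1433923 + q(w(z(-2, -5)))) = sqrt(-1433923 + (1/2)/29) = sqrt(-1433923 + (1/2)*(1/29)) = sqrt(-1433923 + 1/58) = sqrt(-83167533/58) = 3*I*sqrt(535968546)/58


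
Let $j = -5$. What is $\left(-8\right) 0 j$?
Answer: $0$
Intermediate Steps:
$\left(-8\right) 0 j = \left(-8\right) 0 \left(-5\right) = 0 \left(-5\right) = 0$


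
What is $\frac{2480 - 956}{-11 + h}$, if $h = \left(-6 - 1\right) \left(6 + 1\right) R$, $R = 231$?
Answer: $- \frac{762}{5665} \approx -0.13451$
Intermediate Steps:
$h = -11319$ ($h = \left(-6 - 1\right) \left(6 + 1\right) 231 = \left(-7\right) 7 \cdot 231 = \left(-49\right) 231 = -11319$)
$\frac{2480 - 956}{-11 + h} = \frac{2480 - 956}{-11 - 11319} = \frac{1524}{-11330} = 1524 \left(- \frac{1}{11330}\right) = - \frac{762}{5665}$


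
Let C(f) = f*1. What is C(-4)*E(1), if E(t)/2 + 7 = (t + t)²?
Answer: 24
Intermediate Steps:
E(t) = -14 + 8*t² (E(t) = -14 + 2*(t + t)² = -14 + 2*(2*t)² = -14 + 2*(4*t²) = -14 + 8*t²)
C(f) = f
C(-4)*E(1) = -4*(-14 + 8*1²) = -4*(-14 + 8*1) = -4*(-14 + 8) = -4*(-6) = 24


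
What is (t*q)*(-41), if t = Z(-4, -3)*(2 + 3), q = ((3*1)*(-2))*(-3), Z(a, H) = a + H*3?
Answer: 47970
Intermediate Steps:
Z(a, H) = a + 3*H
q = 18 (q = (3*(-2))*(-3) = -6*(-3) = 18)
t = -65 (t = (-4 + 3*(-3))*(2 + 3) = (-4 - 9)*5 = -13*5 = -65)
(t*q)*(-41) = -65*18*(-41) = -1170*(-41) = 47970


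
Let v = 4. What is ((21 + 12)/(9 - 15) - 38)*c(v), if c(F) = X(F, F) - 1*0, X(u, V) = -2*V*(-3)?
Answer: -1044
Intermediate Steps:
X(u, V) = 6*V
c(F) = 6*F (c(F) = 6*F - 1*0 = 6*F + 0 = 6*F)
((21 + 12)/(9 - 15) - 38)*c(v) = ((21 + 12)/(9 - 15) - 38)*(6*4) = (33/(-6) - 38)*24 = (33*(-1/6) - 38)*24 = (-11/2 - 38)*24 = -87/2*24 = -1044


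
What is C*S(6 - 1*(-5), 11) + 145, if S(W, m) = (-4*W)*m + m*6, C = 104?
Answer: -43327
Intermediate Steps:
S(W, m) = 6*m - 4*W*m (S(W, m) = -4*W*m + 6*m = 6*m - 4*W*m)
C*S(6 - 1*(-5), 11) + 145 = 104*(2*11*(3 - 2*(6 - 1*(-5)))) + 145 = 104*(2*11*(3 - 2*(6 + 5))) + 145 = 104*(2*11*(3 - 2*11)) + 145 = 104*(2*11*(3 - 22)) + 145 = 104*(2*11*(-19)) + 145 = 104*(-418) + 145 = -43472 + 145 = -43327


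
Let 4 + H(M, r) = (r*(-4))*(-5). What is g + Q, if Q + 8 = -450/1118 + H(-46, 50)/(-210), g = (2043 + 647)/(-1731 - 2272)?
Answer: -1082157417/78318695 ≈ -13.817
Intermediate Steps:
H(M, r) = -4 + 20*r (H(M, r) = -4 + (r*(-4))*(-5) = -4 - 4*r*(-5) = -4 + 20*r)
g = -2690/4003 (g = 2690/(-4003) = 2690*(-1/4003) = -2690/4003 ≈ -0.67200)
Q = -257189/19565 (Q = -8 + (-450/1118 + (-4 + 20*50)/(-210)) = -8 + (-450*1/1118 + (-4 + 1000)*(-1/210)) = -8 + (-225/559 + 996*(-1/210)) = -8 + (-225/559 - 166/35) = -8 - 100669/19565 = -257189/19565 ≈ -13.145)
g + Q = -2690/4003 - 257189/19565 = -1082157417/78318695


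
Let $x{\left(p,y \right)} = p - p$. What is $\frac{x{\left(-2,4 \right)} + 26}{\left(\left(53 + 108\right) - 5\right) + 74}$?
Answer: $\frac{13}{115} \approx 0.11304$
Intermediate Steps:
$x{\left(p,y \right)} = 0$
$\frac{x{\left(-2,4 \right)} + 26}{\left(\left(53 + 108\right) - 5\right) + 74} = \frac{0 + 26}{\left(\left(53 + 108\right) - 5\right) + 74} = \frac{26}{\left(161 - 5\right) + 74} = \frac{26}{156 + 74} = \frac{26}{230} = 26 \cdot \frac{1}{230} = \frac{13}{115}$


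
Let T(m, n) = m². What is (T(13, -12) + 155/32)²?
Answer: 30946969/1024 ≈ 30222.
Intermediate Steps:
(T(13, -12) + 155/32)² = (13² + 155/32)² = (169 + 155*(1/32))² = (169 + 155/32)² = (5563/32)² = 30946969/1024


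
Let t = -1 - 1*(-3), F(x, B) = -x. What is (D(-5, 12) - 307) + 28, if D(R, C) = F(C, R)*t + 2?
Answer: -301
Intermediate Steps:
t = 2 (t = -1 + 3 = 2)
D(R, C) = 2 - 2*C (D(R, C) = -C*2 + 2 = -2*C + 2 = 2 - 2*C)
(D(-5, 12) - 307) + 28 = ((2 - 2*12) - 307) + 28 = ((2 - 24) - 307) + 28 = (-22 - 307) + 28 = -329 + 28 = -301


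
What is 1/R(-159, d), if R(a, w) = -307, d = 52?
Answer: -1/307 ≈ -0.0032573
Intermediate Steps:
1/R(-159, d) = 1/(-307) = -1/307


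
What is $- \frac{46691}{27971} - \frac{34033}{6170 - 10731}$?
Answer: $\frac{738979392}{127575731} \approx 5.7925$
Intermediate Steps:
$- \frac{46691}{27971} - \frac{34033}{6170 - 10731} = \left(-46691\right) \frac{1}{27971} - \frac{34033}{6170 - 10731} = - \frac{46691}{27971} - \frac{34033}{-4561} = - \frac{46691}{27971} - - \frac{34033}{4561} = - \frac{46691}{27971} + \frac{34033}{4561} = \frac{738979392}{127575731}$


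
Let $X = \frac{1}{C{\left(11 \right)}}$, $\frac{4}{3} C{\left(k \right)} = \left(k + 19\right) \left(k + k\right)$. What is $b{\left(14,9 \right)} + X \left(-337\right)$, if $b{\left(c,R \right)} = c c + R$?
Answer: $\frac{101138}{495} \approx 204.32$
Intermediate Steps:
$b{\left(c,R \right)} = R + c^{2}$ ($b{\left(c,R \right)} = c^{2} + R = R + c^{2}$)
$C{\left(k \right)} = \frac{3 k \left(19 + k\right)}{2}$ ($C{\left(k \right)} = \frac{3 \left(k + 19\right) \left(k + k\right)}{4} = \frac{3 \left(19 + k\right) 2 k}{4} = \frac{3 \cdot 2 k \left(19 + k\right)}{4} = \frac{3 k \left(19 + k\right)}{2}$)
$X = \frac{1}{495}$ ($X = \frac{1}{\frac{3}{2} \cdot 11 \left(19 + 11\right)} = \frac{1}{\frac{3}{2} \cdot 11 \cdot 30} = \frac{1}{495} \approx 0.0020202$)
$b{\left(14,9 \right)} + X \left(-337\right) = \left(9 + 14^{2}\right) + \frac{1}{495} \left(-337\right) = \left(9 + 196\right) - \frac{337}{495} = 205 - \frac{337}{495} = \frac{101138}{495}$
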